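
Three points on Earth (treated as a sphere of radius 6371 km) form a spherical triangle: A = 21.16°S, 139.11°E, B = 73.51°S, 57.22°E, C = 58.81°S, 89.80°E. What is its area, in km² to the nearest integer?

4274185 km²

Side lengths (central angles): a = 0.3358, b = 0.8974, c = 1.1772 rad; semiperimeter s = 1.2052.
By l'Huilier's theorem, tan(E/4) = √[tan(s/2) tan((s−a)/2) tan((s−b)/2) tan((s−c)/2)], giving spherical excess E = 0.1053 rad.
Area = E·R² = 0.1053 × (6371)² ≈ 4274185 km².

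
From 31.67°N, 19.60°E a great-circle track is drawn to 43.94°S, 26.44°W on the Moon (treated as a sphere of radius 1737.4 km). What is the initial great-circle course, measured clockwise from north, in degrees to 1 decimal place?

Δλ = -46.040° = -0.8035 rad.
y = sin Δλ · cos φ₂ = (-0.7198)(0.7201) = -0.5183
x = cos φ₁ sin φ₂ − sin φ₁ cos φ₂ cos Δλ = (0.8511)(-0.6939) − (0.5250)(0.7201)(0.6942) = -0.8530
θ = atan2(y, x) = -148.72°; adding 360° gives 211.3°.

211.3°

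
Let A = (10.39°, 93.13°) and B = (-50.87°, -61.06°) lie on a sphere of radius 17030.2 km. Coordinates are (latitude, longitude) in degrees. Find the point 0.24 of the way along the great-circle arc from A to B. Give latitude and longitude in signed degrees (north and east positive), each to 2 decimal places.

-19.38°, 80.59°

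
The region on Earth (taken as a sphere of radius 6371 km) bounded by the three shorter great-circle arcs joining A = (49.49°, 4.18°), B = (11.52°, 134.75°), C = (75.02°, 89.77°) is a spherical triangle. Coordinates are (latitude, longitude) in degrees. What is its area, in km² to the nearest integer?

12893973 km²

Side lengths (central angles): a = 1.1895, b = 0.7267, c = 1.8360 rad; semiperimeter s = 1.8761.
By l'Huilier's theorem, tan(E/4) = √[tan(s/2) tan((s−a)/2) tan((s−b)/2) tan((s−c)/2)], giving spherical excess E = 0.3177 rad.
Area = E·R² = 0.3177 × (6371)² ≈ 12893973 km².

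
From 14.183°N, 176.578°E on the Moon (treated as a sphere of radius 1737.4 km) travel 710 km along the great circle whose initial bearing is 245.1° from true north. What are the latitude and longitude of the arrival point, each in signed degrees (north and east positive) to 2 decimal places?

Angular distance δ = d/R = 710/1737.4 = 0.40866 rad; initial bearing θ = 4.2778 rad.
sin φ₂ = sin φ₁ cos δ + cos φ₁ sin δ cos θ = (0.2450)(0.9177) + (0.9695)(0.3974)(-0.4210) = 0.0626, so φ₂ = 3.59°.
Δλ = atan2(sin θ sin δ cos φ₁, cos δ − sin φ₁ sin φ₂) = atan2(-0.3495, 0.9023) = -21.171°.
λ₂ = 176.578° − 21.171° = 155.41°.

3.59°, 155.41°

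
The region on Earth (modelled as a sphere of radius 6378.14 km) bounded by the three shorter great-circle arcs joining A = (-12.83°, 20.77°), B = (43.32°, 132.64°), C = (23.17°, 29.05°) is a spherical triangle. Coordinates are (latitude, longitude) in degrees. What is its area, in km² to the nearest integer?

16877190 km²

Side lengths (central angles): a = 1.4578, b = 0.6440, c = 2.0005 rad; semiperimeter s = 2.0512.
By l'Huilier's theorem, tan(E/4) = √[tan(s/2) tan((s−a)/2) tan((s−b)/2) tan((s−c)/2)], giving spherical excess E = 0.4149 rad.
Area = E·R² = 0.4149 × (6378.14)² ≈ 16877190 km².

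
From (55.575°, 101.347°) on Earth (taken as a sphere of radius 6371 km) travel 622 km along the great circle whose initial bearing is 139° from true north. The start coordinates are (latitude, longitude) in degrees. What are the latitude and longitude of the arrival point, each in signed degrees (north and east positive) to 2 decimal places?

51.20°, 107.20°

Angular distance δ = d/R = 622/6371 = 0.09763 rad; initial bearing θ = 2.4260 rad.
sin φ₂ = sin φ₁ cos δ + cos φ₁ sin δ cos θ = (0.8249)(0.9952) + (0.5653)(0.0975)(-0.7547) = 0.7794, so φ₂ = 51.20°.
Δλ = atan2(sin θ sin δ cos φ₁, cos δ − sin φ₁ sin φ₂) = atan2(0.0362, 0.3524) = 5.858°.
λ₂ = 101.347° + 5.858° = 107.20°.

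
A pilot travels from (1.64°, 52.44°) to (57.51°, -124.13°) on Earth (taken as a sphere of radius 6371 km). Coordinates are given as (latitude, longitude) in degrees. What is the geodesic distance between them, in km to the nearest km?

In radians: φ₁ = 0.0286, φ₂ = 1.0037, Δλ = -176.570° = -3.0817 rad.
Haversine: a = sin²(Δφ/2) + cos φ₁ cos φ₂ sin²(Δλ/2) = 0.2195 + (0.9996)(0.5372)(0.9991) = 0.75592.
Central angle c = 2·arcsin(√a) = 2.10811 rad.
Distance = R·c = 6371 × 2.1081 ≈ 13431 km.

13431 km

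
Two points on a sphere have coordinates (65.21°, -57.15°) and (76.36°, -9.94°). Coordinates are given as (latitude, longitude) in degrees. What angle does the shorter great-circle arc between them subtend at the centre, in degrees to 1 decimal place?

18.3°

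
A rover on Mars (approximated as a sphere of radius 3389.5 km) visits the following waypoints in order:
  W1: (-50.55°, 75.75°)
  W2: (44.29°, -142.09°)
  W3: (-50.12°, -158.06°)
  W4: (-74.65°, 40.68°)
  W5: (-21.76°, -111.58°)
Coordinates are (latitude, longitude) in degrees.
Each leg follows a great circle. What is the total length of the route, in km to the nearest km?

22831 km

Leg W1→W2: central angle 2.6869 rad, distance 9107.3 km.
Leg W2→W3: central angle 1.6655 rad, distance 5645.4 km.
Leg W3→W4: central angle 0.9529 rad, distance 3230.0 km.
Leg W4→W5: central angle 1.4304 rad, distance 4848.5 km.
Total: 9107.3 + 5645.4 + 3230.0 + 4848.5 ≈ 22831 km.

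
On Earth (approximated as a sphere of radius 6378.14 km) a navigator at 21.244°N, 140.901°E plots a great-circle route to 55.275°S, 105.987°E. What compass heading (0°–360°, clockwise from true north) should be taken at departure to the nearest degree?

199°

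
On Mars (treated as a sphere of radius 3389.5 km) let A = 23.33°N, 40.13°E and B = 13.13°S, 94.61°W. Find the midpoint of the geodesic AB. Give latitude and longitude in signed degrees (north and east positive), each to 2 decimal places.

13.03°, -31.27°

The central angle between A and B is δ = 2.3737 rad.
With f = 0.5, the slerp weights are sin((1−f)δ)/sin δ = 1.3349 and sin(fδ)/sin δ = 1.3349.
Weighted sum of the unit vectors: (1.3349)·(0.7021,0.5918,0.3960) + (1.3349)·(-0.0783,-0.9707,-0.2272) = (0.8327, -0.5058, 0.2254).
Converting back: φ = atan2(z, √(x²+y²)) = 13.03°, λ = atan2(y, x) = -31.27°.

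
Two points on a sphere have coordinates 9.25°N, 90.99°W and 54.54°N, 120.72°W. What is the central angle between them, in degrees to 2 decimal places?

51.09°

Let φ₁ = 0.1614 rad, φ₂ = 0.9519 rad, and Δλ = -0.5189 rad.
cos c = sin φ₁ sin φ₂ + cos φ₁ cos φ₂ cos Δλ = (0.1607)(0.8145) + (0.9870)(0.5801)(0.8684) = 0.62815,
so c = arccos(0.62815) = 0.89162 rad.
So the angular separation is 51.09°.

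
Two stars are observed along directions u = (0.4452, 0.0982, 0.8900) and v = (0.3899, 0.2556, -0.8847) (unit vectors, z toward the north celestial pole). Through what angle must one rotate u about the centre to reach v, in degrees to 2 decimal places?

126.06°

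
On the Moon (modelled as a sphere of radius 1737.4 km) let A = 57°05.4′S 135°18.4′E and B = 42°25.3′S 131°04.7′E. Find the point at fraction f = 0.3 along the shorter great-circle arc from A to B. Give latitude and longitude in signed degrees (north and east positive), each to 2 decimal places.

-52.71°, 133.75°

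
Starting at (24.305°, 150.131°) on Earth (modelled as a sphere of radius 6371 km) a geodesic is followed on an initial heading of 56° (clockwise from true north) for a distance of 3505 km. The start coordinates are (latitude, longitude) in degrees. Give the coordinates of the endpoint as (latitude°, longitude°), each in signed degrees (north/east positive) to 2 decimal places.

38.12°, -176.44°

Angular distance δ = d/R = 3505/6371 = 0.55015 rad; initial bearing θ = 0.9774 rad.
sin φ₂ = sin φ₁ cos δ + cos φ₁ sin δ cos θ = (0.4116)(0.8524) + (0.9114)(0.5228)(0.5592) = 0.6173, so φ₂ = 38.12°.
Δλ = atan2(sin θ sin δ cos φ₁, cos δ − sin φ₁ sin φ₂) = atan2(0.3950, 0.5984) = 33.431°.
λ₂ = 150.131° + 33.431° = 183.56° → -176.44° after wrapping to (−180°, 180°].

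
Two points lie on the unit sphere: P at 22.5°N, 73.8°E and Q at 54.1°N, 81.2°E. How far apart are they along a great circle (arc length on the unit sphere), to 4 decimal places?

0.5601

With latitudes φ₁ = 22.500°, φ₂ = 54.100° and longitude difference Δλ = 7.400°:
Haversine: a = sin²(Δφ/2) + cos φ₁ cos φ₂ sin²(Δλ/2) = 0.0741 + (0.9239)(0.5864)(0.0042) = 0.07639.
Central angle c = 2·arcsin(√a) = 0.56008 rad.
On the unit sphere the arc length equals the central angle: 0.5601.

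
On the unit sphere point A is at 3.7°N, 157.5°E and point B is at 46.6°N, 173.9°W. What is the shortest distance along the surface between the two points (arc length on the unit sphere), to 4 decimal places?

With latitudes φ₁ = 3.700°, φ₂ = 46.600° and longitude difference Δλ = 28.600°:
cos c = sin φ₁ sin φ₂ + cos φ₁ cos φ₂ cos Δλ = (0.0645)(0.7266) + (0.9979)(0.6871)(0.8780) = 0.64888,
so c = arccos(0.64888) = 0.86468 rad.
On the unit sphere the arc length equals the central angle: 0.8647.

0.8647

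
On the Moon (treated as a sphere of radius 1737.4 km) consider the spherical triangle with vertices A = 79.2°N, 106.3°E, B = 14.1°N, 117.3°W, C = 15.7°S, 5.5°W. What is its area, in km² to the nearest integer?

Side lengths (central angles): a = 1.9962, b = 1.9101, c = 1.4629 rad; semiperimeter s = 2.6846.
By l'Huilier's theorem, tan(E/4) = √[tan(s/2) tan((s−a)/2) tan((s−b)/2) tan((s−c)/2)], giving spherical excess E = 2.3430 rad.
Area = E·R² = 2.3430 × (1737.4)² ≈ 7072515 km².

7072515 km²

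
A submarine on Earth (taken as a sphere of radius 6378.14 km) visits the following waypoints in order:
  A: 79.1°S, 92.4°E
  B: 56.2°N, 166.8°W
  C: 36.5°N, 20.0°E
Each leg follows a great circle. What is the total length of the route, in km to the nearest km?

26027 km

Leg A→B: central angle 2.5602 rad, distance 16329.4 km.
Leg B→C: central angle 1.5205 rad, distance 9698.1 km.
Total: 16329.4 + 9698.1 ≈ 26027 km.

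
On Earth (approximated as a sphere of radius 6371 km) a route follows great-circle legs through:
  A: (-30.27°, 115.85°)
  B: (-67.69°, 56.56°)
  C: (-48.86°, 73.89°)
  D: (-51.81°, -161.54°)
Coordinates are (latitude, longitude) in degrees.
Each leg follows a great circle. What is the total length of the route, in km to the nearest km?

Leg A→B: central angle 0.8844 rad, distance 5634.3 km.
Leg B→C: central angle 0.3621 rad, distance 2307.2 km.
Leg C→D: central angle 1.2013 rad, distance 7653.7 km.
Total: 5634.3 + 2307.2 + 7653.7 ≈ 15595 km.

15595 km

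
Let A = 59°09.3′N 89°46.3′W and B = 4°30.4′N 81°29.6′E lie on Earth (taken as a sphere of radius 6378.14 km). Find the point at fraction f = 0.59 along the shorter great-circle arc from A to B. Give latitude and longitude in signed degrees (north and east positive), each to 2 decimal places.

51.79°, 75.56°

Central angle δ = 2.0239 rad. Interpolating on the sphere with fraction f = 0.59:
P = [sin((1−f)δ)·A + sin(fδ)·B] / sin δ = 0.8206·A + 1.0342·B in Cartesian coordinates,
giving P = (0.1542, 0.5990, 0.7858), i.e. latitude 51.79°, longitude 75.56°.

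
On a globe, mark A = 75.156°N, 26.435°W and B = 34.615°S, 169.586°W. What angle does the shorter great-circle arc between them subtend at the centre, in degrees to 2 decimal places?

135.87°

Let φ₁ = 1.3117 rad, φ₂ = -0.6041 rad, and Δλ = -2.4985 rad.
cos c = sin φ₁ sin φ₂ + cos φ₁ cos φ₂ cos Δλ = (0.9666)(-0.5681) + (0.2562)(0.8230)(-0.8002) = -0.71782,
so c = arccos(-0.71782) = 2.37146 rad.
So the angular separation is 135.87°.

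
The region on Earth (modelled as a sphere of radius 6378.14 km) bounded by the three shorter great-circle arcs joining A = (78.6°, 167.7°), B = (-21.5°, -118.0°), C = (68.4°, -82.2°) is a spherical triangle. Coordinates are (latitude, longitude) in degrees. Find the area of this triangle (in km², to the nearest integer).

Side lengths (central angles): a = 1.6338, b = 0.4812, c = 1.8855 rad; semiperimeter s = 2.0003.
By l'Huilier's theorem, tan(E/4) = √[tan(s/2) tan((s−a)/2) tan((s−b)/2) tan((s−c)/2)], giving spherical excess E = 0.4994 rad.
Area = E·R² = 0.4994 × (6378.14)² ≈ 20314015 km².

20314015 km²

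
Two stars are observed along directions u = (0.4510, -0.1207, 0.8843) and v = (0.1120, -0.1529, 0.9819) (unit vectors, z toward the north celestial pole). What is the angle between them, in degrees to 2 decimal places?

u·v = 0.9373; |u| = 1.0000, |v| = 1.0000.
cos θ = (u·v)/(|u||v|) = 0.9373, so θ = 20.40°.

20.40°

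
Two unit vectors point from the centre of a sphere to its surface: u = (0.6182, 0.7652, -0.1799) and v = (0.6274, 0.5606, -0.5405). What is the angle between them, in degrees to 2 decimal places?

23.93°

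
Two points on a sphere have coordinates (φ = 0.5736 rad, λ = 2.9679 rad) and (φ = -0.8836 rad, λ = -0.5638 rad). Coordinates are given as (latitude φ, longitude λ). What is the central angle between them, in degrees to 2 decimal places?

155.83°

Let φ₁ = 0.5736 rad, φ₂ = -0.8836 rad, and Δλ = 2.7515 rad.
cos c = sin φ₁ sin φ₂ + cos φ₁ cos φ₂ cos Δλ = (0.5427)(-0.7730) + (0.8400)(0.6344)(-0.9249) = -0.91230,
so c = arccos(-0.91230) = 2.71966 rad.
So the angular separation is 155.83°.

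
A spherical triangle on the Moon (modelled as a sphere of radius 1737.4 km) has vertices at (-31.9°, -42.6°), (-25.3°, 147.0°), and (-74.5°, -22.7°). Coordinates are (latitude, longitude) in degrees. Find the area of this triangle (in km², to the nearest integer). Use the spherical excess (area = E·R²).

787564 km²

Side lengths (central angles): a = 1.3958, b = 0.7633, c = 2.1305 rad; semiperimeter s = 2.1448.
By l'Huilier's theorem, tan(E/4) = √[tan(s/2) tan((s−a)/2) tan((s−b)/2) tan((s−c)/2)], giving spherical excess E = 0.2609 rad.
Area = E·R² = 0.2609 × (1737.4)² ≈ 787564 km².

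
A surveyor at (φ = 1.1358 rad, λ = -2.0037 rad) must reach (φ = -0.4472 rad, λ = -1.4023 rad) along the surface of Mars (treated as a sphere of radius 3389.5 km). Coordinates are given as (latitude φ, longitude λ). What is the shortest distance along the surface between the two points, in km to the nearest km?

In radians: φ₁ = 1.1358, φ₂ = -0.4472, Δλ = 34.458° = 0.6014 rad.
cos c = sin φ₁ sin φ₂ + cos φ₁ cos φ₂ cos Δλ = (0.9069)(-0.4324) + (0.4214)(0.9017)(0.8245) = -0.07887,
so c = arccos(-0.07887) = 1.64975 rad.
Distance = R·c = 3389.5 × 1.6497 ≈ 5592 km.

5592 km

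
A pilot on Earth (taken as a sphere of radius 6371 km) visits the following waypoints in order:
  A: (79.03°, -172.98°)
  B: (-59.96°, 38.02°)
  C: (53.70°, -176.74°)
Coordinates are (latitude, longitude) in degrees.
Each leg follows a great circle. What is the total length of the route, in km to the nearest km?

Leg A→B: central angle 2.7693 rad, distance 17643.5 km.
Leg B→C: central angle 2.7968 rad, distance 17818.5 km.
Total: 17643.5 + 17818.5 ≈ 35462 km.

35462 km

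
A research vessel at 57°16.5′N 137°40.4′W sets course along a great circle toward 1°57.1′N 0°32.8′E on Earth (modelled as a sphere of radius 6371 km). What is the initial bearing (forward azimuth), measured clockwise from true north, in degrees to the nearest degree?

Δλ = 138.220° = 2.4124 rad.
y = sin Δλ · cos φ₂ = (0.6663)(0.9994) = 0.6659
x = cos φ₁ sin φ₂ − sin φ₁ cos φ₂ cos Δλ = (0.5406)(0.0341) − (0.8413)(0.9994)(-0.7457) = 0.6454
θ = atan2(y, x) = 45.90°, so the bearing is 46°.

46°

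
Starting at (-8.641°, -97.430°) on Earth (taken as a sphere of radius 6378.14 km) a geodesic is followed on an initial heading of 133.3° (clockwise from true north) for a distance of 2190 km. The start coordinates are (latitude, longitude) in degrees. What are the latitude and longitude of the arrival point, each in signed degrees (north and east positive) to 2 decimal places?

-21.70°, -82.14°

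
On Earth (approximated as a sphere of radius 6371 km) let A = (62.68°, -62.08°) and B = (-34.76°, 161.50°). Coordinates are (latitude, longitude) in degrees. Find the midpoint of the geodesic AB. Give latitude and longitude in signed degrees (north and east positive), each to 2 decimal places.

28.66°, -165.60°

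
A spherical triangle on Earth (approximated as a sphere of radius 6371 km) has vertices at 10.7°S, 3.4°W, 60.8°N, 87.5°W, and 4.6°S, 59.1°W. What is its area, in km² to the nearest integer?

Side lengths (central angles): a = 1.2049, b = 0.9681, c = 1.6838 rad; semiperimeter s = 1.9285.
By l'Huilier's theorem, tan(E/4) = √[tan(s/2) tan((s−a)/2) tan((s−b)/2) tan((s−c)/2)], giving spherical excess E = 0.7389 rad.
Area = E·R² = 0.7389 × (6371)² ≈ 29992302 km².

29992302 km²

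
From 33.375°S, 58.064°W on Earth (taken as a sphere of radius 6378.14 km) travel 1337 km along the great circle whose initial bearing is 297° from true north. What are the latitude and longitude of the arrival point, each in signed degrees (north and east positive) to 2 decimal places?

-27.33°, -70.11°

Angular distance δ = d/R = 1337/6378.14 = 0.20962 rad; initial bearing θ = 5.1836 rad.
sin φ₂ = sin φ₁ cos δ + cos φ₁ sin δ cos θ = (-0.5501)(0.9781) + (0.8351)(0.2081)(0.4540) = -0.4592, so φ₂ = -27.33°.
Δλ = atan2(sin θ sin δ cos φ₁, cos δ − sin φ₁ sin φ₂) = atan2(-0.1548, 0.7255) = -12.047°.
λ₂ = -58.064° − 12.047° = -70.11°.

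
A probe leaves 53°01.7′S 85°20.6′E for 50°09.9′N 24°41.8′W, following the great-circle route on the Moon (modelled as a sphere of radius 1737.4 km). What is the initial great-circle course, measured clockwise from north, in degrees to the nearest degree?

Δλ = -110.040° = -1.9206 rad.
y = sin Δλ · cos φ₂ = (-0.9395)(0.6406) = -0.6018
x = cos φ₁ sin φ₂ − sin φ₁ cos φ₂ cos Δλ = (0.6014)(0.7679) − (-0.7989)(0.6406)(-0.3427) = 0.2865
θ = atan2(y, x) = -64.55°; adding 360° gives 295°.

295°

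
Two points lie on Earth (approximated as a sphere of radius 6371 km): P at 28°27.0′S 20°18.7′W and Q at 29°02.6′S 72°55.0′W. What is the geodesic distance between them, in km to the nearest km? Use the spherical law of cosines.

Let φ₁ = -0.4965 rad, φ₂ = -0.5069 rad, and Δλ = -0.9181 rad.
cos c = sin φ₁ sin φ₂ + cos φ₁ cos φ₂ cos Δλ = (-0.4764)(-0.4855) + (0.8792)(0.8743)(0.6073) = 0.69809,
so c = arccos(0.69809) = 0.79806 rad.
Distance = R·c = 6371 × 0.7981 ≈ 5084 km.

5084 km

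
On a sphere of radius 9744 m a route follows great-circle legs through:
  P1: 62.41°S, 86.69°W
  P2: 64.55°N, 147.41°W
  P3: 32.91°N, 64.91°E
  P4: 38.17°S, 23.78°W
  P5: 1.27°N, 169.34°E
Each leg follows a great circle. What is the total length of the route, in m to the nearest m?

78884 m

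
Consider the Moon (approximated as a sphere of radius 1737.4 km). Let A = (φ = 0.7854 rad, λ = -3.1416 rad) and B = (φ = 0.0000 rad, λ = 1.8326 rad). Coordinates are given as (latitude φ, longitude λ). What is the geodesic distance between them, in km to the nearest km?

Let φ₁ = 0.7854 rad, φ₂ = 0.0000 rad, and Δλ = -1.3090 rad.
cos c = sin φ₁ sin φ₂ + cos φ₁ cos φ₂ cos Δλ = (0.7071)(0.0000) + (0.7071)(1.0000)(0.2588) = 0.18302,
so c = arccos(0.18302) = 1.38674 rad.
Distance = R·c = 1737.4 × 1.3867 ≈ 2409 km.

2409 km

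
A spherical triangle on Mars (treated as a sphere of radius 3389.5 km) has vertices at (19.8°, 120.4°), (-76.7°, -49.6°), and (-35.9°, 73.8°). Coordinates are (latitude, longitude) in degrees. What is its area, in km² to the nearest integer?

8167998 km²

Side lengths (central angles): a = 1.0837, b = 1.2397, c = 2.1446 rad; semiperimeter s = 2.2340.
By l'Huilier's theorem, tan(E/4) = √[tan(s/2) tan((s−a)/2) tan((s−b)/2) tan((s−c)/2)], giving spherical excess E = 0.7110 rad.
Area = E·R² = 0.7110 × (3389.5)² ≈ 8167998 km².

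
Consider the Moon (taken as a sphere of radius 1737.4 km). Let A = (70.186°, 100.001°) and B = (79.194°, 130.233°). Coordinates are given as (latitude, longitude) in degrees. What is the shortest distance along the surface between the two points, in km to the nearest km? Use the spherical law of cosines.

356 km

In radians: φ₁ = 1.2250, φ₂ = 1.3822, Δλ = 30.232° = 0.5276 rad.
cos c = sin φ₁ sin φ₂ + cos φ₁ cos φ₂ cos Δλ = (0.9408)(0.9823) + (0.3390)(0.1875)(0.8640) = 0.97902,
so c = arccos(0.97902) = 0.20519 rad.
Distance = R·c = 1737.4 × 0.2052 ≈ 356 km.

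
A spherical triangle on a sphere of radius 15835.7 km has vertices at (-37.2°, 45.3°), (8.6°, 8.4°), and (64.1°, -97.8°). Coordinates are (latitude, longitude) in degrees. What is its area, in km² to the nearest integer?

97103462 km²

Side lengths (central angles): a = 1.5568, b = 2.5359, c = 1.0011 rad; semiperimeter s = 2.5469.
By l'Huilier's theorem, tan(E/4) = √[tan(s/2) tan((s−a)/2) tan((s−b)/2) tan((s−c)/2)], giving spherical excess E = 0.3872 rad.
Area = E·R² = 0.3872 × (15835.7)² ≈ 97103462 km².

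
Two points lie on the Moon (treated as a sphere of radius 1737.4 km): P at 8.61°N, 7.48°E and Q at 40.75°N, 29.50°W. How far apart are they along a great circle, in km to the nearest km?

In radians: φ₁ = 0.1503, φ₂ = 0.7112, Δλ = -36.980° = -0.6454 rad.
cos c = sin φ₁ sin φ₂ + cos φ₁ cos φ₂ cos Δλ = (0.1497)(0.6528) + (0.9887)(0.7576)(0.7988) = 0.69608,
so c = arccos(0.69608) = 0.80087 rad.
Distance = R·c = 1737.4 × 0.8009 ≈ 1391 km.

1391 km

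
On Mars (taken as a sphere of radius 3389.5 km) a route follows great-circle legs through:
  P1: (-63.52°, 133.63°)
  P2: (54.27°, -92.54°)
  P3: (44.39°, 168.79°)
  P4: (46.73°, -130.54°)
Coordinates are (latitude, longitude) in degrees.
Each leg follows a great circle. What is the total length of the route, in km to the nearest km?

Leg P1→P2: central angle 2.7067 rad, distance 9174.5 km.
Leg P2→P3: central angle 1.0415 rad, distance 3530.0 km.
Leg P3→P4: central angle 0.7238 rad, distance 2453.4 km.
Total: 9174.5 + 3530.0 + 2453.4 ≈ 15158 km.

15158 km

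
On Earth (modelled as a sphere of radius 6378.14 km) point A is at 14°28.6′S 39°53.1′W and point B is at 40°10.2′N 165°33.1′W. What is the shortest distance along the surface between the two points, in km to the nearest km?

14065 km

Let φ₁ = -0.2527 rad, φ₂ = 0.7011 rad, and Δλ = -2.1933 rad.
Haversine: a = sin²(Δφ/2) + cos φ₁ cos φ₂ sin²(Δλ/2) = 0.2107 + (0.9682)(0.7641)(0.7915) = 0.79633.
Central angle c = 2·arcsin(√a) = 2.20514 rad.
Distance = R·c = 6378.14 × 2.2051 ≈ 14065 km.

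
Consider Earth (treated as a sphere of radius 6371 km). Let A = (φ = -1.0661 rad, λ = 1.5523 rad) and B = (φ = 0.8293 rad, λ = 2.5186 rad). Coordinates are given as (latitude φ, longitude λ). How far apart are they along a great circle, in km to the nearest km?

With latitudes φ₁ = -61.083°, φ₂ = 47.515° and longitude difference Δλ = 55.365°:
Haversine: a = sin²(Δφ/2) + cos φ₁ cos φ₂ sin²(Δλ/2) = 0.6595 + (0.4835)(0.6754)(0.2158) = 0.72995.
Central angle c = 2·arcsin(√a) = 2.04868 rad.
Distance = R·c = 6371 × 2.0487 ≈ 13052 km.

13052 km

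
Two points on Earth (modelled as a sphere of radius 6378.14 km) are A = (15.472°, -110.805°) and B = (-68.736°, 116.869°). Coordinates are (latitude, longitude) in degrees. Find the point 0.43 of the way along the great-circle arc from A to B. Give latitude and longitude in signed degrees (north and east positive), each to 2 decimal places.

Central angle δ = 2.0760 rad. Interpolating on the sphere with fraction f = 0.43:
P = [sin((1−f)δ)·A + sin(fδ)·B] / sin δ = 1.0580·A + 0.8899·B in Cartesian coordinates,
giving P = (-0.5080, -0.6653, -0.5471), i.e. latitude -33.17°, longitude -127.37°.

-33.17°, -127.37°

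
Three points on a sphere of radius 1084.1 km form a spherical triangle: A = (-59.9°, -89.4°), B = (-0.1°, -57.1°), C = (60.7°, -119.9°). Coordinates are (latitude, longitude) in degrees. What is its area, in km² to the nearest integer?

Side lengths (central angles): a = 1.3468, b = 2.1448, c = 1.1314 rad; semiperimeter s = 2.3115.
By l'Huilier's theorem, tan(E/4) = √[tan(s/2) tan((s−a)/2) tan((s−b)/2) tan((s−c)/2)], giving spherical excess E = 1.0092 rad.
Area = E·R² = 1.0092 × (1084.1)² ≈ 1186082 km².

1186082 km²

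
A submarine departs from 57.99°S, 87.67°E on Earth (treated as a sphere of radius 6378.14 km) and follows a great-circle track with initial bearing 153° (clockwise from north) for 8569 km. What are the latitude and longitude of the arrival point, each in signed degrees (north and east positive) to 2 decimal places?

Angular distance δ = d/R = 8569/6378.14 = 1.34350 rad; initial bearing θ = 2.6704 rad.
sin φ₂ = sin φ₁ cos δ + cos φ₁ sin δ cos θ = (-0.8480)(0.2253) + (0.5301)(0.9743)(-0.8910) = -0.6512, so φ₂ = -40.63°.
Δλ = atan2(sin θ sin δ cos φ₁, cos δ − sin φ₁ sin φ₂) = atan2(0.2345, -0.3269) = 144.349°.
λ₂ = 87.670° + 144.349° = 232.02° → -127.98° after wrapping to (−180°, 180°].

-40.63°, -127.98°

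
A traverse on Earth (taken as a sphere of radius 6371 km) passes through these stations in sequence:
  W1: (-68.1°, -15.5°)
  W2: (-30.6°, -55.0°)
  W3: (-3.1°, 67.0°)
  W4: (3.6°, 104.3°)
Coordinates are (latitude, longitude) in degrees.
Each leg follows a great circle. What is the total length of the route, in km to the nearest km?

21923 km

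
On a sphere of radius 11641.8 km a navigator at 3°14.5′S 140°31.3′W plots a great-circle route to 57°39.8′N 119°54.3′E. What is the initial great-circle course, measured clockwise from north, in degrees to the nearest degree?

328°

With φ₁ = -0.0566, φ₂ = 1.0064, Δλ = -1.7379 rad, the forward-azimuth formula gives
θ = atan2( sin Δλ cos φ₂ , cos φ₁ sin φ₂ − sin φ₁ cos φ₂ cos Δλ ) = atan2(-0.5274, 0.8385) = -32.17°.
Adding 360° brings this into [0°, 360°): 328°.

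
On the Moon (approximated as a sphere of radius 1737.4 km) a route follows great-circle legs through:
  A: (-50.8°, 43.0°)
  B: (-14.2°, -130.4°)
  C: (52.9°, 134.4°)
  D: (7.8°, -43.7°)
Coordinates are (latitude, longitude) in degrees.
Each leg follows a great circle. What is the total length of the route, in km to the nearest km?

Leg A→B: central angle 2.0027 rad, distance 3479.4 km.
Leg B→C: central angle 1.8221 rad, distance 3165.7 km.
Leg C→D: central angle 2.0818 rad, distance 3616.9 km.
Total: 3479.4 + 3165.7 + 3616.9 ≈ 10262 km.

10262 km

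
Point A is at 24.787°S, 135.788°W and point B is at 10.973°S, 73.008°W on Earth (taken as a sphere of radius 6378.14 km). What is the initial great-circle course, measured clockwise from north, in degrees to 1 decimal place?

89.0°

With φ₁ = -0.4326, φ₂ = -0.1915, Δλ = 1.0957 rad, the forward-azimuth formula gives
θ = atan2( sin Δλ cos φ₂ , cos φ₁ sin φ₂ − sin φ₁ cos φ₂ cos Δλ ) = atan2(0.8730, 0.0155) = 88.99°.
So the initial bearing is 89.0°.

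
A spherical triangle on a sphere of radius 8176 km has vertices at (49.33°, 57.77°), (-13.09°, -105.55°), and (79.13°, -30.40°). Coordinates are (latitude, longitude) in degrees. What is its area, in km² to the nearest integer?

12109814 km²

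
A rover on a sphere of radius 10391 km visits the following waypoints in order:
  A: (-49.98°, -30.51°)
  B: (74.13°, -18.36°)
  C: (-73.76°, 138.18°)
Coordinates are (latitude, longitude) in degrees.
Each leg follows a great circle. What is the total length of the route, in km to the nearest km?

54031 km

Leg A→B: central angle 2.1709 rad, distance 22557.8 km.
Leg B→C: central angle 3.0289 rad, distance 31473.4 km.
Total: 22557.8 + 31473.4 ≈ 54031 km.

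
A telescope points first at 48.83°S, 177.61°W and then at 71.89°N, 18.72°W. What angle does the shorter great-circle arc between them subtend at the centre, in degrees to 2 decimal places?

With latitudes φ₁ = -48.830°, φ₂ = 71.890° and longitude difference Δλ = 158.890°:
Haversine: a = sin²(Δφ/2) + cos φ₁ cos φ₂ sin²(Δλ/2) = 0.7554 + (0.6583)(0.3108)(0.9664) = 0.95318.
Central angle c = 2·arcsin(√a) = 2.70539 rad.
So the angular separation is 155.01°.

155.01°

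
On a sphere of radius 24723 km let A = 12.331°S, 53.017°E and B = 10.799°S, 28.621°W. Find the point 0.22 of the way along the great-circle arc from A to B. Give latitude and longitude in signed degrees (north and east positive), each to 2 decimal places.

The central angle between A and B is δ = 1.3902 rad.
With f = 0.22, the slerp weights are sin((1−f)δ)/sin δ = 0.8986 and sin(fδ)/sin δ = 0.3061.
Weighted sum of the unit vectors: (0.8986)·(0.5877,0.7804,-0.2136) + (0.3061)·(0.8623,-0.4705,-0.1874) = (0.7920, 0.5573, -0.2493).
Converting back: φ = atan2(z, √(x²+y²)) = -14.43°, λ = atan2(y, x) = 35.13°.

-14.43°, 35.13°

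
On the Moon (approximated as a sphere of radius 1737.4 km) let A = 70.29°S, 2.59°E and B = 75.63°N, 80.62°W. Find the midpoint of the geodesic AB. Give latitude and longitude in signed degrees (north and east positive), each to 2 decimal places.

3.54°, -31.32°

The central angle between A and B is δ = 2.6953 rad.
With f = 0.5, the slerp weights are sin((1−f)δ)/sin δ = 2.2595 and sin(fδ)/sin δ = 2.2595.
Weighted sum of the unit vectors: (2.2595)·(0.3369,0.0152,-0.9414) + (2.2595)·(0.0404,-0.2449,0.9687) = (0.8526, -0.5188, 0.0617).
Converting back: φ = atan2(z, √(x²+y²)) = 3.54°, λ = atan2(y, x) = -31.32°.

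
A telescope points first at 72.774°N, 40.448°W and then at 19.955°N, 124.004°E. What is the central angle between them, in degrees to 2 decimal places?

86.69°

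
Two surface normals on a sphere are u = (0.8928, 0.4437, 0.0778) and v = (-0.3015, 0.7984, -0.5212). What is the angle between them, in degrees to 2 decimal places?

87.45°

u·v = 0.0445; |u| = 1.0000, |v| = 1.0000.
cos θ = (u·v)/(|u||v|) = 0.0445, so θ = 87.45°.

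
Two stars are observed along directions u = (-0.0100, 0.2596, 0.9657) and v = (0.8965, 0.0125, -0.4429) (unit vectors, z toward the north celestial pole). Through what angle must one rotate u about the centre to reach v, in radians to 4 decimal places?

u·v = -0.4334; |u| = 1.0000, |v| = 1.0000.
cos θ = (u·v)/(|u||v|) = -0.4334, so θ = 2.0191 rad.

2.0191 rad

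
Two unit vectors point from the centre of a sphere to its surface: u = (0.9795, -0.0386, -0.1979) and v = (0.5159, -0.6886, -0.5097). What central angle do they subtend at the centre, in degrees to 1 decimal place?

50.7°

u·v = 0.6328; |u| = 1.0000, |v| = 1.0001.
cos θ = (u·v)/(|u||v|) = 0.6327, so θ = 50.7°.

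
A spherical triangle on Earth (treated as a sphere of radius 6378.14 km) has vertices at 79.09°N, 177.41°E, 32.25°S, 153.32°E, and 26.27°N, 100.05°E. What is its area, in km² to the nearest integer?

Side lengths (central angles): a = 1.3517, b = 1.0795, c = 1.9583 rad; semiperimeter s = 2.1947.
By l'Huilier's theorem, tan(E/4) = √[tan(s/2) tan((s−a)/2) tan((s−b)/2) tan((s−c)/2)], giving spherical excess E = 0.9974 rad.
Area = E·R² = 0.9974 × (6378.14)² ≈ 40573898 km².

40573898 km²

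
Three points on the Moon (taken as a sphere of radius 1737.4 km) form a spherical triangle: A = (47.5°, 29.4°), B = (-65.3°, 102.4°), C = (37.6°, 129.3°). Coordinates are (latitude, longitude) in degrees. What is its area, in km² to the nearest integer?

5885519 km²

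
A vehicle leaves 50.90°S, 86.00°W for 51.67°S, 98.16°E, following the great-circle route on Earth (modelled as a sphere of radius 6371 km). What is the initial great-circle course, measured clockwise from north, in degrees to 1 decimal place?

Δλ = -175.840° = -3.0690 rad.
y = sin Δλ · cos φ₂ = (-0.0725)(0.6202) = -0.0450
x = cos φ₁ sin φ₂ − sin φ₁ cos φ₂ cos Δλ = (0.6307)(-0.7845) − (-0.7760)(0.6202)(-0.9974) = -0.9748
θ = atan2(y, x) = -177.36°; adding 360° gives 182.6°.

182.6°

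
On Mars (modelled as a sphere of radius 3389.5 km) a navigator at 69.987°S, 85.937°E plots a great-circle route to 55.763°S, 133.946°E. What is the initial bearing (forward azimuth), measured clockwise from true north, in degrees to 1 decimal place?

80.4°

Δλ = 48.009° = 0.8379 rad.
y = sin Δλ · cos φ₂ = (0.7432)(0.5626) = 0.4182
x = cos φ₁ sin φ₂ − sin φ₁ cos φ₂ cos Δλ = (0.3422)(-0.8267) − (-0.9396)(0.5626)(0.6690) = 0.0707
θ = atan2(y, x) = 80.40°, so the bearing is 80.4°.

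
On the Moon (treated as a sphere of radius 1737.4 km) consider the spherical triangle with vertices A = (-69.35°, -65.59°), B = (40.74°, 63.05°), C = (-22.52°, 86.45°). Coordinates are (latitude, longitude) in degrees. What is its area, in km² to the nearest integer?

Side lengths (central angles): a = 1.1676, b = 1.5001, c = 2.4615 rad; semiperimeter s = 2.5646.
By l'Huilier's theorem, tan(E/4) = √[tan(s/2) tan((s−a)/2) tan((s−b)/2) tan((s−c)/2)], giving spherical excess E = 1.1407 rad.
Area = E·R² = 1.1407 × (1737.4)² ≈ 3443310 km².

3443310 km²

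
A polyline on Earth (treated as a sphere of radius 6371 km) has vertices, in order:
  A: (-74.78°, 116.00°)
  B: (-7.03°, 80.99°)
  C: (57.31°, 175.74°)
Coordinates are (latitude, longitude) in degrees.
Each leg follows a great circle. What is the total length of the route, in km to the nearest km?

Leg A→B: central angle 1.2329 rad, distance 7854.8 km.
Leg B→C: central angle 1.7187 rad, distance 10950.0 km.
Total: 7854.8 + 10950.0 ≈ 18805 km.

18805 km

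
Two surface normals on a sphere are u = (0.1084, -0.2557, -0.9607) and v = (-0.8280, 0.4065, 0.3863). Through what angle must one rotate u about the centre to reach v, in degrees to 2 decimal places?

124.39°

u·v = -0.5648; |u| = 1.0000, |v| = 1.0000.
cos θ = (u·v)/(|u||v|) = -0.5648, so θ = 124.39°.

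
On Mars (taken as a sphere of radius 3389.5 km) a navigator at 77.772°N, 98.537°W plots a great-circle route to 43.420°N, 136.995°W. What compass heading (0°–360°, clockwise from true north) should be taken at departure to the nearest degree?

228°

Δλ = -38.458° = -0.6712 rad.
y = sin Δλ · cos φ₂ = (-0.6219)(0.7263) = -0.4517
x = cos φ₁ sin φ₂ − sin φ₁ cos φ₂ cos Δλ = (0.2118)(0.6873) − (0.9773)(0.7263)(0.7831) = -0.4103
θ = atan2(y, x) = -132.25°; adding 360° gives 228°.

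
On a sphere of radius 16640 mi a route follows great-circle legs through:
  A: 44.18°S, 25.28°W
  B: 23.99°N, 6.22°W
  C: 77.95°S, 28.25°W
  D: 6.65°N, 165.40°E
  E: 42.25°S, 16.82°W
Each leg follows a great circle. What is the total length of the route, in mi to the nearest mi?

123668 mi

Leg A→B: central angle 1.2282 rad, distance 20437.2 mi.
Leg B→C: central angle 1.7934 rad, distance 29842.9 mi.
Leg C→D: central angle 1.8910 rad, distance 31466.2 mi.
Leg D→E: central angle 2.5193 rad, distance 41921.3 mi.
Total: 20437.2 + 29842.9 + 31466.2 + 41921.3 ≈ 123668 mi.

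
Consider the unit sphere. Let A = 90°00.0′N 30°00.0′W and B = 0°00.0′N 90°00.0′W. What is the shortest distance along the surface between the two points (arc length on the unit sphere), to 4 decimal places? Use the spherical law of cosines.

1.5708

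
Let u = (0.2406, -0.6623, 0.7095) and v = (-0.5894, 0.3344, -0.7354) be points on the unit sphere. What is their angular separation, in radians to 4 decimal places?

2.6574 rad

u·v = -0.8850; |u| = 1.0000, |v| = 1.0000.
cos θ = (u·v)/(|u||v|) = -0.8851, so θ = 2.6574 rad.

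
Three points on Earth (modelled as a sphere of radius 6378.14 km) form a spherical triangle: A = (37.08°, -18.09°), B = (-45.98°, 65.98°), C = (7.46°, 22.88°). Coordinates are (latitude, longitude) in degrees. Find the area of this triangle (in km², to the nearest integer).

7628225 km²

Side lengths (central angles): a = 1.1486, b = 0.8291, c = 1.9566 rad; semiperimeter s = 1.9671.
By l'Huilier's theorem, tan(E/4) = √[tan(s/2) tan((s−a)/2) tan((s−b)/2) tan((s−c)/2)], giving spherical excess E = 0.1875 rad.
Area = E·R² = 0.1875 × (6378.14)² ≈ 7628225 km².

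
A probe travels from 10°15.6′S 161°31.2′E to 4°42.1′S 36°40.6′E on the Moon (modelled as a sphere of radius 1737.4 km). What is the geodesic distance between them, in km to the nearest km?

3732 km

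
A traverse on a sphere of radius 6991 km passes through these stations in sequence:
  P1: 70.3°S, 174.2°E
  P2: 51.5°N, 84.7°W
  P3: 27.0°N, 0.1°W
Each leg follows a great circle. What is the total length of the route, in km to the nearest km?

25252 km

Leg P1→P2: central angle 2.4610 rad, distance 17204.9 km.
Leg P2→P3: central angle 1.1511 rad, distance 8047.2 km.
Total: 17204.9 + 8047.2 ≈ 25252 km.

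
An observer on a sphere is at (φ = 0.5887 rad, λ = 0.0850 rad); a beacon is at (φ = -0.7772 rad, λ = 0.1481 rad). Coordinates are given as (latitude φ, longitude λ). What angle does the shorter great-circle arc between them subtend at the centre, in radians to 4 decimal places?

Let φ₁ = 0.5887 rad, φ₂ = -0.7772 rad, and Δλ = 0.0631 rad.
Haversine: a = sin²(Δφ/2) + cos φ₁ cos φ₂ sin²(Δλ/2) = 0.3983 + (0.8317)(0.7129)(0.0010) = 0.39886.
Central angle c = 2·arcsin(√a) = 1.36710 rad.
So the angular separation is 1.3671 rad.

1.3671 rad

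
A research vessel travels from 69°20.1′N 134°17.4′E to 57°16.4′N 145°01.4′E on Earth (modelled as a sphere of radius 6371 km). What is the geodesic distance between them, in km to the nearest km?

With latitudes φ₁ = 69.335°, φ₂ = 57.273° and longitude difference Δλ = 10.733°:
cos c = sin φ₁ sin φ₂ + cos φ₁ cos φ₂ cos Δλ = (0.9357)(0.8413) + (0.3529)(0.5406)(0.9825) = 0.97459,
so c = arccos(0.97459) = 0.22593 rad.
Distance = R·c = 6371 × 0.2259 ≈ 1439 km.

1439 km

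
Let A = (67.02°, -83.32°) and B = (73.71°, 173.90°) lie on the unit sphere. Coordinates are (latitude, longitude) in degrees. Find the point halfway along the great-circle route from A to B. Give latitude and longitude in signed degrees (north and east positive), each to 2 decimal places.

77.20°, -123.12°

The central angle between A and B is δ = 0.5366 rad.
With f = 0.5, the slerp weights are sin((1−f)δ)/sin δ = 0.5186 and sin(fδ)/sin δ = 0.5186.
Weighted sum of the unit vectors: (0.5186)·(0.0454,-0.3878,0.9206) + (0.5186)·(-0.2789,0.0298,0.9599) = (-0.1211, -0.1856, 0.9751).
Converting back: φ = atan2(z, √(x²+y²)) = 77.20°, λ = atan2(y, x) = -123.12°.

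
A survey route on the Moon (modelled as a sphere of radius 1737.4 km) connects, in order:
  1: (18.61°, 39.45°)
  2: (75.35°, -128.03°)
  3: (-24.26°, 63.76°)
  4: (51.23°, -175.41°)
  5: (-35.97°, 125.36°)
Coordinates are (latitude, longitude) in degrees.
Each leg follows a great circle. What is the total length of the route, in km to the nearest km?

13449 km

Leg 1→2: central angle 1.4960 rad, distance 2599.1 km.
Leg 2→3: central angle 2.2437 rad, distance 3898.1 km.
Leg 3→4: central angle 2.2306 rad, distance 3875.4 km.
Leg 4→5: central angle 1.7708 rad, distance 3076.6 km.
Total: 2599.1 + 3898.1 + 3875.4 + 3076.6 ≈ 13449 km.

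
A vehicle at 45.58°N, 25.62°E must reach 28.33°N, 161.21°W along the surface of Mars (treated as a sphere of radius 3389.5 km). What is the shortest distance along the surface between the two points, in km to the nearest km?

Let φ₁ = 0.7955 rad, φ₂ = 0.4945 rad, and Δλ = 3.0224 rad.
cos c = sin φ₁ sin φ₂ + cos φ₁ cos φ₂ cos Δλ = (0.7142)(0.4745) + (0.6999)(0.8802)(-0.9929) = -0.27277,
so c = arccos(-0.27277) = 1.84707 rad.
Distance = R·c = 3389.5 × 1.8471 ≈ 6261 km.

6261 km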